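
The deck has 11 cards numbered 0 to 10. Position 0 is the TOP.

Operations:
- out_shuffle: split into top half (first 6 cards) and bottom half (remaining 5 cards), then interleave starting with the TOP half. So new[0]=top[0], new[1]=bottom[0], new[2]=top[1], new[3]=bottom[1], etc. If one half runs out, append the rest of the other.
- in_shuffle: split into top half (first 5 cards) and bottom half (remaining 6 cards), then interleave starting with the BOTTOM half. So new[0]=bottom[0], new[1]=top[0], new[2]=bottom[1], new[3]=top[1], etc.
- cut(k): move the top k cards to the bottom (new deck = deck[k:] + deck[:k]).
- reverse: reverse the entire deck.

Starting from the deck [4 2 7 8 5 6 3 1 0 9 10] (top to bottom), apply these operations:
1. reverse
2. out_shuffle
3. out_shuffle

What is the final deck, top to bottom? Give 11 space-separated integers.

Answer: 10 1 5 2 9 3 8 4 0 6 7

Derivation:
After op 1 (reverse): [10 9 0 1 3 6 5 8 7 2 4]
After op 2 (out_shuffle): [10 5 9 8 0 7 1 2 3 4 6]
After op 3 (out_shuffle): [10 1 5 2 9 3 8 4 0 6 7]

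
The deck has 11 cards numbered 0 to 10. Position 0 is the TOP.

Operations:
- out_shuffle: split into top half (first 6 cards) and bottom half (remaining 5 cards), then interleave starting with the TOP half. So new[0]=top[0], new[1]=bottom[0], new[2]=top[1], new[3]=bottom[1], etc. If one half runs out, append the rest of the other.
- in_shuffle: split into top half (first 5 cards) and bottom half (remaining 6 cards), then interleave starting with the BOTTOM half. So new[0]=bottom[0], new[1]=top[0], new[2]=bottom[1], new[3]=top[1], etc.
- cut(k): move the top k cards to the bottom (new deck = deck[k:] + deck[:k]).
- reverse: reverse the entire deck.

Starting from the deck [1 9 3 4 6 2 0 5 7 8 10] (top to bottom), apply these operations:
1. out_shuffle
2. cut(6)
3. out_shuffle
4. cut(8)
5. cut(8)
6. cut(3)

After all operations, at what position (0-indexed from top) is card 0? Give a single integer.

Answer: 4

Derivation:
After op 1 (out_shuffle): [1 0 9 5 3 7 4 8 6 10 2]
After op 2 (cut(6)): [4 8 6 10 2 1 0 9 5 3 7]
After op 3 (out_shuffle): [4 0 8 9 6 5 10 3 2 7 1]
After op 4 (cut(8)): [2 7 1 4 0 8 9 6 5 10 3]
After op 5 (cut(8)): [5 10 3 2 7 1 4 0 8 9 6]
After op 6 (cut(3)): [2 7 1 4 0 8 9 6 5 10 3]
Card 0 is at position 4.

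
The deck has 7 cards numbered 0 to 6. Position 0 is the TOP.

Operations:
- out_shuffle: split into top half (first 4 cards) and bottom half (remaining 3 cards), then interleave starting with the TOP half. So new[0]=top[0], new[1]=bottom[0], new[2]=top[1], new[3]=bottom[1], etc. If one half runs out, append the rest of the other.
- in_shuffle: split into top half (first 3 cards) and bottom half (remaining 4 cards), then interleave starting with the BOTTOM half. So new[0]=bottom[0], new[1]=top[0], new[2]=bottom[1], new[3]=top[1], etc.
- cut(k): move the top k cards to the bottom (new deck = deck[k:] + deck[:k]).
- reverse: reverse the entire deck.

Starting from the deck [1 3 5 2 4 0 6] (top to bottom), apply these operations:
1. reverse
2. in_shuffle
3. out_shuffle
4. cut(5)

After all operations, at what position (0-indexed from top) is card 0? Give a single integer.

Answer: 1

Derivation:
After op 1 (reverse): [6 0 4 2 5 3 1]
After op 2 (in_shuffle): [2 6 5 0 3 4 1]
After op 3 (out_shuffle): [2 3 6 4 5 1 0]
After op 4 (cut(5)): [1 0 2 3 6 4 5]
Card 0 is at position 1.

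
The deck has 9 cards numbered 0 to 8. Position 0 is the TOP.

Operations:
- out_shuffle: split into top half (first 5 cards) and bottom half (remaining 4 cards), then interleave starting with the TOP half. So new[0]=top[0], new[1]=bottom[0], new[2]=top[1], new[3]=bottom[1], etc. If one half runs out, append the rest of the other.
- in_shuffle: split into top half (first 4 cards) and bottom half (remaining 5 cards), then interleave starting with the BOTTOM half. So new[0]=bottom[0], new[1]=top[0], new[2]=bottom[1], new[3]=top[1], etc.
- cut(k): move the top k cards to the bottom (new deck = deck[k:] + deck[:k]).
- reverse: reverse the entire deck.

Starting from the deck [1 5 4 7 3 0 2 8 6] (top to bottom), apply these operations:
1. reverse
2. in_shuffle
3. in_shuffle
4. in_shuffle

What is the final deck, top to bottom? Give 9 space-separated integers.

Answer: 5 4 7 3 0 2 8 6 1

Derivation:
After op 1 (reverse): [6 8 2 0 3 7 4 5 1]
After op 2 (in_shuffle): [3 6 7 8 4 2 5 0 1]
After op 3 (in_shuffle): [4 3 2 6 5 7 0 8 1]
After op 4 (in_shuffle): [5 4 7 3 0 2 8 6 1]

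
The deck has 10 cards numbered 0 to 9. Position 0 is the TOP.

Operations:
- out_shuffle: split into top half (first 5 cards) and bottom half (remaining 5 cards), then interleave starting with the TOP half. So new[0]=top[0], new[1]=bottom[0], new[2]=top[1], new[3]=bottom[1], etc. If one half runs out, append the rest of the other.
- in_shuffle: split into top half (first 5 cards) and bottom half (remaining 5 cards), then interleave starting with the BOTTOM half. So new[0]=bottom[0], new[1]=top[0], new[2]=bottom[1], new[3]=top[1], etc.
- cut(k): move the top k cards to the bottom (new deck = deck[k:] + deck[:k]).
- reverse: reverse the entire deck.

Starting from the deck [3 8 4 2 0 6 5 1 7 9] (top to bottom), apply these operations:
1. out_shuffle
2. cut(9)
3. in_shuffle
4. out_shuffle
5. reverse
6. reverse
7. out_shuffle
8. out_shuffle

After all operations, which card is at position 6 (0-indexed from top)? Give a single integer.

After op 1 (out_shuffle): [3 6 8 5 4 1 2 7 0 9]
After op 2 (cut(9)): [9 3 6 8 5 4 1 2 7 0]
After op 3 (in_shuffle): [4 9 1 3 2 6 7 8 0 5]
After op 4 (out_shuffle): [4 6 9 7 1 8 3 0 2 5]
After op 5 (reverse): [5 2 0 3 8 1 7 9 6 4]
After op 6 (reverse): [4 6 9 7 1 8 3 0 2 5]
After op 7 (out_shuffle): [4 8 6 3 9 0 7 2 1 5]
After op 8 (out_shuffle): [4 0 8 7 6 2 3 1 9 5]
Position 6: card 3.

Answer: 3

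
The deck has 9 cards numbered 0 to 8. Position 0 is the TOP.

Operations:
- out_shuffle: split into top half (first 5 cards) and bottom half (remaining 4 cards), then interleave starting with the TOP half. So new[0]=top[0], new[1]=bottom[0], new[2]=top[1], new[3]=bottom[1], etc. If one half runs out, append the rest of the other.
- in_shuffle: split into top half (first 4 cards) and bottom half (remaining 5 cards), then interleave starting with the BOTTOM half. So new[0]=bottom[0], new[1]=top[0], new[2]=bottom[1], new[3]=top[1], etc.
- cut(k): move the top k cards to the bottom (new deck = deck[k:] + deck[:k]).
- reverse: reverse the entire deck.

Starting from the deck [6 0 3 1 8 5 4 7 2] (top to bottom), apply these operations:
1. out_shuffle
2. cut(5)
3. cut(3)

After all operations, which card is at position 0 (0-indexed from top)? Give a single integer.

After op 1 (out_shuffle): [6 5 0 4 3 7 1 2 8]
After op 2 (cut(5)): [7 1 2 8 6 5 0 4 3]
After op 3 (cut(3)): [8 6 5 0 4 3 7 1 2]
Position 0: card 8.

Answer: 8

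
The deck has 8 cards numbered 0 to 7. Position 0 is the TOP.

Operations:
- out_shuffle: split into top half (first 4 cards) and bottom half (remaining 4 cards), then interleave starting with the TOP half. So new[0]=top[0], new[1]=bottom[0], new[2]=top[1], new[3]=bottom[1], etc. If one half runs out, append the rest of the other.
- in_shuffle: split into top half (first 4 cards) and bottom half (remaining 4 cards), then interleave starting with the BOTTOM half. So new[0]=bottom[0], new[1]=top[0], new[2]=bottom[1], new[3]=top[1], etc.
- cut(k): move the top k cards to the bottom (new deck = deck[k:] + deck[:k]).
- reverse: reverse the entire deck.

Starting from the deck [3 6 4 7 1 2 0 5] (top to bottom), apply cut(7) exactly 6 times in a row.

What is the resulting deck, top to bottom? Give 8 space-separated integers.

After op 1 (cut(7)): [5 3 6 4 7 1 2 0]
After op 2 (cut(7)): [0 5 3 6 4 7 1 2]
After op 3 (cut(7)): [2 0 5 3 6 4 7 1]
After op 4 (cut(7)): [1 2 0 5 3 6 4 7]
After op 5 (cut(7)): [7 1 2 0 5 3 6 4]
After op 6 (cut(7)): [4 7 1 2 0 5 3 6]

Answer: 4 7 1 2 0 5 3 6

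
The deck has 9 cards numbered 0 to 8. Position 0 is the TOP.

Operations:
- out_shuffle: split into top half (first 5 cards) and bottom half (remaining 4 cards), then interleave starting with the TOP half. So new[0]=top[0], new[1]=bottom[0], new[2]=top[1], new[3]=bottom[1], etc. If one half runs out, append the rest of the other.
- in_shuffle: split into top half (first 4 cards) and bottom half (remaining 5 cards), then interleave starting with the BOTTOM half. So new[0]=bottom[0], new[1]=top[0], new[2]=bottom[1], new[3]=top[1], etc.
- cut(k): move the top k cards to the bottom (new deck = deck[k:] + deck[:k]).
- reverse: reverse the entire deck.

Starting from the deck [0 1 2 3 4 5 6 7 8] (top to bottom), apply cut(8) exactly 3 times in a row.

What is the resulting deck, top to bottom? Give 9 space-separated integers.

After op 1 (cut(8)): [8 0 1 2 3 4 5 6 7]
After op 2 (cut(8)): [7 8 0 1 2 3 4 5 6]
After op 3 (cut(8)): [6 7 8 0 1 2 3 4 5]

Answer: 6 7 8 0 1 2 3 4 5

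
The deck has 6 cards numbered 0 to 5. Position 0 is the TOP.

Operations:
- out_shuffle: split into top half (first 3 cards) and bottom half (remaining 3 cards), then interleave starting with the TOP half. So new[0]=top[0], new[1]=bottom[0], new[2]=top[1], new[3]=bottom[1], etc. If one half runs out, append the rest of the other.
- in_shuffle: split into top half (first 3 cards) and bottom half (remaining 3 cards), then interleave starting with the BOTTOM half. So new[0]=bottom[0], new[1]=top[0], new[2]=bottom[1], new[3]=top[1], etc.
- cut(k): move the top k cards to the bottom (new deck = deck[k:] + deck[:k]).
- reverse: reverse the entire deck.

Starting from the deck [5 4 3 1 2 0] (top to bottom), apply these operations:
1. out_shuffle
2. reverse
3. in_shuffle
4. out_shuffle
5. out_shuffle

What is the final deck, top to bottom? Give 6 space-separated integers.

After op 1 (out_shuffle): [5 1 4 2 3 0]
After op 2 (reverse): [0 3 2 4 1 5]
After op 3 (in_shuffle): [4 0 1 3 5 2]
After op 4 (out_shuffle): [4 3 0 5 1 2]
After op 5 (out_shuffle): [4 5 3 1 0 2]

Answer: 4 5 3 1 0 2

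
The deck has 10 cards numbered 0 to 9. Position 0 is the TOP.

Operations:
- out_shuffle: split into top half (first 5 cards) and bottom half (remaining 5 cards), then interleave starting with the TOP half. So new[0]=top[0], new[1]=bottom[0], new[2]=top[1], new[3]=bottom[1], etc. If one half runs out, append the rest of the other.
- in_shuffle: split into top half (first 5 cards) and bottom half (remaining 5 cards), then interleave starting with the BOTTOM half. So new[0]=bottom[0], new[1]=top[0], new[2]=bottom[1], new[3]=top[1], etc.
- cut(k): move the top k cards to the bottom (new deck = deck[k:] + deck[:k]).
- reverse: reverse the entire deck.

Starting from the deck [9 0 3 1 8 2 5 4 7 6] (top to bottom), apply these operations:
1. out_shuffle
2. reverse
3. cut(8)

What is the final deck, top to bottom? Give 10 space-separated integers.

Answer: 2 9 6 8 7 1 4 3 5 0

Derivation:
After op 1 (out_shuffle): [9 2 0 5 3 4 1 7 8 6]
After op 2 (reverse): [6 8 7 1 4 3 5 0 2 9]
After op 3 (cut(8)): [2 9 6 8 7 1 4 3 5 0]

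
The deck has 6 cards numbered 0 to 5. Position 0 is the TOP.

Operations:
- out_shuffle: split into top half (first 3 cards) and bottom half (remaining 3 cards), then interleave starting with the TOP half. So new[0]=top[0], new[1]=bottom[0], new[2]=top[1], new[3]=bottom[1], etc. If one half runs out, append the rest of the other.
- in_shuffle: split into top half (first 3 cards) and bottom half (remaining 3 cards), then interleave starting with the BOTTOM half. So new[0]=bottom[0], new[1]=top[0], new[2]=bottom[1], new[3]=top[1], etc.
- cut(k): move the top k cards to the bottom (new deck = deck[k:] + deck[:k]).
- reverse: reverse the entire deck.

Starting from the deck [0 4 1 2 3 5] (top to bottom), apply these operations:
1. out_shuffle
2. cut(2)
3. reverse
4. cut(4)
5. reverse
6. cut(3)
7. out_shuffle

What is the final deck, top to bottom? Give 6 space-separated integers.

Answer: 2 1 4 5 3 0

Derivation:
After op 1 (out_shuffle): [0 2 4 3 1 5]
After op 2 (cut(2)): [4 3 1 5 0 2]
After op 3 (reverse): [2 0 5 1 3 4]
After op 4 (cut(4)): [3 4 2 0 5 1]
After op 5 (reverse): [1 5 0 2 4 3]
After op 6 (cut(3)): [2 4 3 1 5 0]
After op 7 (out_shuffle): [2 1 4 5 3 0]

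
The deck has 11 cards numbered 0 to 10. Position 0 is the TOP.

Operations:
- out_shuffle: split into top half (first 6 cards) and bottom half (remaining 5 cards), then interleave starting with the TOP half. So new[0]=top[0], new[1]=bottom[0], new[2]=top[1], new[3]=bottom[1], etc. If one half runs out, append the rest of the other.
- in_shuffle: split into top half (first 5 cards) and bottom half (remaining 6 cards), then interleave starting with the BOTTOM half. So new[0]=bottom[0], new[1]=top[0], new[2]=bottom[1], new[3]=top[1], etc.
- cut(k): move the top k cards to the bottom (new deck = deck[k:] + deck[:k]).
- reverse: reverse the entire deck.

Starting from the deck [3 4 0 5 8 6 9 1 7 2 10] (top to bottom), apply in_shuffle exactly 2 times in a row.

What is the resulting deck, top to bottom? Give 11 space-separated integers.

Answer: 0 6 7 3 5 9 2 4 8 1 10

Derivation:
After op 1 (in_shuffle): [6 3 9 4 1 0 7 5 2 8 10]
After op 2 (in_shuffle): [0 6 7 3 5 9 2 4 8 1 10]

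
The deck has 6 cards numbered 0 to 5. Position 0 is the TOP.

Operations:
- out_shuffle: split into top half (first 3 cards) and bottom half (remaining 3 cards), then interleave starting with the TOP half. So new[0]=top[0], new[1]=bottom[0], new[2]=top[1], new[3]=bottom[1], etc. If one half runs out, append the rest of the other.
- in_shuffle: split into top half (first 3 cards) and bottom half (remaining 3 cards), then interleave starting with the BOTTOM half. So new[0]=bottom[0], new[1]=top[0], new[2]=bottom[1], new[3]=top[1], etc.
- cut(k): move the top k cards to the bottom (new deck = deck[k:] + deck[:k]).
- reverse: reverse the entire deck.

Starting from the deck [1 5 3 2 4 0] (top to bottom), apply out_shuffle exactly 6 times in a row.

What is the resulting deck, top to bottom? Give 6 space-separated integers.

After op 1 (out_shuffle): [1 2 5 4 3 0]
After op 2 (out_shuffle): [1 4 2 3 5 0]
After op 3 (out_shuffle): [1 3 4 5 2 0]
After op 4 (out_shuffle): [1 5 3 2 4 0]
After op 5 (out_shuffle): [1 2 5 4 3 0]
After op 6 (out_shuffle): [1 4 2 3 5 0]

Answer: 1 4 2 3 5 0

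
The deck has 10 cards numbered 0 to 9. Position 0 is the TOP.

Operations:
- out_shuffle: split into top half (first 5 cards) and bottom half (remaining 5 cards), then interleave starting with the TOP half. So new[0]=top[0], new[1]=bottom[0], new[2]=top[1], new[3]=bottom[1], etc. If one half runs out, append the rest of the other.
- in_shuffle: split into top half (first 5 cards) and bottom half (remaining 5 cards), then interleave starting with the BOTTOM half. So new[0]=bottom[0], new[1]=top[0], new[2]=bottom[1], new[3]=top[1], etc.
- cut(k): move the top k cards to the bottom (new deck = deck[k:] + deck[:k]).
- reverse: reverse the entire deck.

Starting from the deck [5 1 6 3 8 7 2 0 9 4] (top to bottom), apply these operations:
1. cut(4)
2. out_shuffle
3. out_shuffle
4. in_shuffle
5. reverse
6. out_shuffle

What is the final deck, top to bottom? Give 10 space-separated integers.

Answer: 7 9 3 1 0 5 2 8 4 6

Derivation:
After op 1 (cut(4)): [8 7 2 0 9 4 5 1 6 3]
After op 2 (out_shuffle): [8 4 7 5 2 1 0 6 9 3]
After op 3 (out_shuffle): [8 1 4 0 7 6 5 9 2 3]
After op 4 (in_shuffle): [6 8 5 1 9 4 2 0 3 7]
After op 5 (reverse): [7 3 0 2 4 9 1 5 8 6]
After op 6 (out_shuffle): [7 9 3 1 0 5 2 8 4 6]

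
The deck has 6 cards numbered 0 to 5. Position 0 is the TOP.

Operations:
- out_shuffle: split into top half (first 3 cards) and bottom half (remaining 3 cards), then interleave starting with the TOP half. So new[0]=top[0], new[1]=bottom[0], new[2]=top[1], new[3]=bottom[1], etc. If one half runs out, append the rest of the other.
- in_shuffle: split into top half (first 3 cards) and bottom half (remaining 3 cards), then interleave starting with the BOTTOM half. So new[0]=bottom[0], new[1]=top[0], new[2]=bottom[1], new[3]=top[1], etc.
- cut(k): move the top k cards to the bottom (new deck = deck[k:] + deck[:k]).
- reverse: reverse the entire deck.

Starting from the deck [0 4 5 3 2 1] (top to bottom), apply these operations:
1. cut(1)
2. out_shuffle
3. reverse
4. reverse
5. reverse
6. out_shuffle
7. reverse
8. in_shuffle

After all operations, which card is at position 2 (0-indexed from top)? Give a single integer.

Answer: 5

Derivation:
After op 1 (cut(1)): [4 5 3 2 1 0]
After op 2 (out_shuffle): [4 2 5 1 3 0]
After op 3 (reverse): [0 3 1 5 2 4]
After op 4 (reverse): [4 2 5 1 3 0]
After op 5 (reverse): [0 3 1 5 2 4]
After op 6 (out_shuffle): [0 5 3 2 1 4]
After op 7 (reverse): [4 1 2 3 5 0]
After op 8 (in_shuffle): [3 4 5 1 0 2]
Position 2: card 5.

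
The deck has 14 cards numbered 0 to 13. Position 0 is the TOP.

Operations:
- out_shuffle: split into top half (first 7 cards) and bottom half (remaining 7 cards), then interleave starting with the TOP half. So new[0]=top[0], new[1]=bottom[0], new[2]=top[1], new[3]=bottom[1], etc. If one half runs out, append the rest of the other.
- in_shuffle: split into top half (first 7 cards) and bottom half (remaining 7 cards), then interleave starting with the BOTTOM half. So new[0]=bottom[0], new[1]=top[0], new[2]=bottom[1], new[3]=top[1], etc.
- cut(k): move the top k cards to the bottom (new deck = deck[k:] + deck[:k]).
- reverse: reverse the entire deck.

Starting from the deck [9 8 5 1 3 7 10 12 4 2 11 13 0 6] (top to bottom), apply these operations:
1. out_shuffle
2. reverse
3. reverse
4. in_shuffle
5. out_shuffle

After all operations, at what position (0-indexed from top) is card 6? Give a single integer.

Answer: 11

Derivation:
After op 1 (out_shuffle): [9 12 8 4 5 2 1 11 3 13 7 0 10 6]
After op 2 (reverse): [6 10 0 7 13 3 11 1 2 5 4 8 12 9]
After op 3 (reverse): [9 12 8 4 5 2 1 11 3 13 7 0 10 6]
After op 4 (in_shuffle): [11 9 3 12 13 8 7 4 0 5 10 2 6 1]
After op 5 (out_shuffle): [11 4 9 0 3 5 12 10 13 2 8 6 7 1]
Card 6 is at position 11.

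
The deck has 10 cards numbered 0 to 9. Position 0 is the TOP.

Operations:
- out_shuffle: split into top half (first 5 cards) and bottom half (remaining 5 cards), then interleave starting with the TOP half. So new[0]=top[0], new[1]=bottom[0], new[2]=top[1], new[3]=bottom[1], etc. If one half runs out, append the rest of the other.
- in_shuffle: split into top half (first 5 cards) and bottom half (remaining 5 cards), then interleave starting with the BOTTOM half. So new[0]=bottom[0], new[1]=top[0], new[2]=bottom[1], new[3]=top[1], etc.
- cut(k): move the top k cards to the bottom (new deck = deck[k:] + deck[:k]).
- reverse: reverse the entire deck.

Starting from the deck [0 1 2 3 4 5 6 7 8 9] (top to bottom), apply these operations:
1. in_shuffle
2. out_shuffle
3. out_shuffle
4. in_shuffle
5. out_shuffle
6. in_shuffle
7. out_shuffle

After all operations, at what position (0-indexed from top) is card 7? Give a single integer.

Answer: 3

Derivation:
After op 1 (in_shuffle): [5 0 6 1 7 2 8 3 9 4]
After op 2 (out_shuffle): [5 2 0 8 6 3 1 9 7 4]
After op 3 (out_shuffle): [5 3 2 1 0 9 8 7 6 4]
After op 4 (in_shuffle): [9 5 8 3 7 2 6 1 4 0]
After op 5 (out_shuffle): [9 2 5 6 8 1 3 4 7 0]
After op 6 (in_shuffle): [1 9 3 2 4 5 7 6 0 8]
After op 7 (out_shuffle): [1 5 9 7 3 6 2 0 4 8]
Card 7 is at position 3.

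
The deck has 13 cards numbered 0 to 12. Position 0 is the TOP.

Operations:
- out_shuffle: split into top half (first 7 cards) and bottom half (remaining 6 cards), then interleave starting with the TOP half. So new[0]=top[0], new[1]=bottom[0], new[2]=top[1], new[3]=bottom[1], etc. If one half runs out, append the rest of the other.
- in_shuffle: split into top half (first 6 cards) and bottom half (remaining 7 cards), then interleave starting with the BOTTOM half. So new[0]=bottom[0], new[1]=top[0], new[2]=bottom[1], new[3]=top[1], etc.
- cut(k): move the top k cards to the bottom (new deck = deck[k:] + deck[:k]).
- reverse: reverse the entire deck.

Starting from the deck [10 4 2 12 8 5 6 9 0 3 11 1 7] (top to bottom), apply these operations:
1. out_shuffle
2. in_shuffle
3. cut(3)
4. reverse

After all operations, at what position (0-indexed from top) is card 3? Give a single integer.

Answer: 4

Derivation:
After op 1 (out_shuffle): [10 9 4 0 2 3 12 11 8 1 5 7 6]
After op 2 (in_shuffle): [12 10 11 9 8 4 1 0 5 2 7 3 6]
After op 3 (cut(3)): [9 8 4 1 0 5 2 7 3 6 12 10 11]
After op 4 (reverse): [11 10 12 6 3 7 2 5 0 1 4 8 9]
Card 3 is at position 4.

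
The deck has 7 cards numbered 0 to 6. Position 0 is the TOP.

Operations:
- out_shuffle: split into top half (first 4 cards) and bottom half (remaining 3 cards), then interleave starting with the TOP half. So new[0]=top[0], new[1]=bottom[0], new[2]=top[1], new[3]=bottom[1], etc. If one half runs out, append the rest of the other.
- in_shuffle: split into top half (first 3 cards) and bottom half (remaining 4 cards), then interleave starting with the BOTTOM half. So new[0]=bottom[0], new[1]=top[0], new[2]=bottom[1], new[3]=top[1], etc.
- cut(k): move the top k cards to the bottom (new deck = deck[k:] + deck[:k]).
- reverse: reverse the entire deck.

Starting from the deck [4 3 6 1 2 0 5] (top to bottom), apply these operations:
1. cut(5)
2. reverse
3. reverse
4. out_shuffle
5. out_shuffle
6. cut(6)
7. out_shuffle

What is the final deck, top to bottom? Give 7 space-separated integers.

After op 1 (cut(5)): [0 5 4 3 6 1 2]
After op 2 (reverse): [2 1 6 3 4 5 0]
After op 3 (reverse): [0 5 4 3 6 1 2]
After op 4 (out_shuffle): [0 6 5 1 4 2 3]
After op 5 (out_shuffle): [0 4 6 2 5 3 1]
After op 6 (cut(6)): [1 0 4 6 2 5 3]
After op 7 (out_shuffle): [1 2 0 5 4 3 6]

Answer: 1 2 0 5 4 3 6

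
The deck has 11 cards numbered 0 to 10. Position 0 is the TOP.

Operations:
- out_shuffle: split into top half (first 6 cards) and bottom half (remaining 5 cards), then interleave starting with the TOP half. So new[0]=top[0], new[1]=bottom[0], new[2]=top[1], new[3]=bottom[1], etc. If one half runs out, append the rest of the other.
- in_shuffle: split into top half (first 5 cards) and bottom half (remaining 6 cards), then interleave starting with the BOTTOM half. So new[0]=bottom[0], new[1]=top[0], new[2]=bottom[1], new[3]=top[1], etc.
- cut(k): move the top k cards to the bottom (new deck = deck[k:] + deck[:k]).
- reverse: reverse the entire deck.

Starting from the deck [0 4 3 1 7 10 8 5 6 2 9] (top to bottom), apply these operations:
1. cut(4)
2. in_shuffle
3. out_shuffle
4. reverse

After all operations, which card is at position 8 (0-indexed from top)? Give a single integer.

Answer: 7

Derivation:
After op 1 (cut(4)): [7 10 8 5 6 2 9 0 4 3 1]
After op 2 (in_shuffle): [2 7 9 10 0 8 4 5 3 6 1]
After op 3 (out_shuffle): [2 4 7 5 9 3 10 6 0 1 8]
After op 4 (reverse): [8 1 0 6 10 3 9 5 7 4 2]
Position 8: card 7.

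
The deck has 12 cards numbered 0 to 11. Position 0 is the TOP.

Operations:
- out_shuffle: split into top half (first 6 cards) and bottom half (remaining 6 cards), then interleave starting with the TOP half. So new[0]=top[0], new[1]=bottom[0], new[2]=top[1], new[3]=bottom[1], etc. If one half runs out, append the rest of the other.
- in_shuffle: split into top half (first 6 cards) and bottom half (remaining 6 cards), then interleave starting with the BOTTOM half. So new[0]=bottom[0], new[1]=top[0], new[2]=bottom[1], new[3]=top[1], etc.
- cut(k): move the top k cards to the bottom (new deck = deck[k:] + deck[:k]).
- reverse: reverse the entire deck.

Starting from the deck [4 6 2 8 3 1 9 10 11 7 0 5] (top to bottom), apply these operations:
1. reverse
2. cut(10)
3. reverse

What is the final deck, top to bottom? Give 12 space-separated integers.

Answer: 2 8 3 1 9 10 11 7 0 5 4 6

Derivation:
After op 1 (reverse): [5 0 7 11 10 9 1 3 8 2 6 4]
After op 2 (cut(10)): [6 4 5 0 7 11 10 9 1 3 8 2]
After op 3 (reverse): [2 8 3 1 9 10 11 7 0 5 4 6]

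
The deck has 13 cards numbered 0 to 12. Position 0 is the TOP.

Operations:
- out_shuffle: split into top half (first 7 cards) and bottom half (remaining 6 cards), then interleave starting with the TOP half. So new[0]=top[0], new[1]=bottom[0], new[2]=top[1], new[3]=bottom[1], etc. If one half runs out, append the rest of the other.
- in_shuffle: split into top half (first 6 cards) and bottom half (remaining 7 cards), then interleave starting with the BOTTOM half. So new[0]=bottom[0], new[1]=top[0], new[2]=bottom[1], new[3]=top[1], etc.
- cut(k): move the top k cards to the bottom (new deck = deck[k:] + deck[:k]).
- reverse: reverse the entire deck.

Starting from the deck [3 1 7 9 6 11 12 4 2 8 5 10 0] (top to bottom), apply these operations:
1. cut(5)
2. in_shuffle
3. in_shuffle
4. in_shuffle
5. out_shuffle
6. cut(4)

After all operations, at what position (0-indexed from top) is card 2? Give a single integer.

After op 1 (cut(5)): [11 12 4 2 8 5 10 0 3 1 7 9 6]
After op 2 (in_shuffle): [10 11 0 12 3 4 1 2 7 8 9 5 6]
After op 3 (in_shuffle): [1 10 2 11 7 0 8 12 9 3 5 4 6]
After op 4 (in_shuffle): [8 1 12 10 9 2 3 11 5 7 4 0 6]
After op 5 (out_shuffle): [8 11 1 5 12 7 10 4 9 0 2 6 3]
After op 6 (cut(4)): [12 7 10 4 9 0 2 6 3 8 11 1 5]
Card 2 is at position 6.

Answer: 6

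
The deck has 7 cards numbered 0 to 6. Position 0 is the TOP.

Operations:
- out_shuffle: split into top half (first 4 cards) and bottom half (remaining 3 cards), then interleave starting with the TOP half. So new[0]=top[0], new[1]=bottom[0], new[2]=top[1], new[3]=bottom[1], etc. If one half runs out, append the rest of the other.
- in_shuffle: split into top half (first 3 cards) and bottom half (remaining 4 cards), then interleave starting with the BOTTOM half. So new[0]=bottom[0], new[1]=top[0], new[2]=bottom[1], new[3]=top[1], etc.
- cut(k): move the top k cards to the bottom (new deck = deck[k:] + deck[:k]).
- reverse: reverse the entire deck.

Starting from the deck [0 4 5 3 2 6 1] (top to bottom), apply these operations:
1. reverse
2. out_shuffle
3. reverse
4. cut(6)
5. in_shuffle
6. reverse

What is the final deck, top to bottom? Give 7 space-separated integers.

After op 1 (reverse): [1 6 2 3 5 4 0]
After op 2 (out_shuffle): [1 5 6 4 2 0 3]
After op 3 (reverse): [3 0 2 4 6 5 1]
After op 4 (cut(6)): [1 3 0 2 4 6 5]
After op 5 (in_shuffle): [2 1 4 3 6 0 5]
After op 6 (reverse): [5 0 6 3 4 1 2]

Answer: 5 0 6 3 4 1 2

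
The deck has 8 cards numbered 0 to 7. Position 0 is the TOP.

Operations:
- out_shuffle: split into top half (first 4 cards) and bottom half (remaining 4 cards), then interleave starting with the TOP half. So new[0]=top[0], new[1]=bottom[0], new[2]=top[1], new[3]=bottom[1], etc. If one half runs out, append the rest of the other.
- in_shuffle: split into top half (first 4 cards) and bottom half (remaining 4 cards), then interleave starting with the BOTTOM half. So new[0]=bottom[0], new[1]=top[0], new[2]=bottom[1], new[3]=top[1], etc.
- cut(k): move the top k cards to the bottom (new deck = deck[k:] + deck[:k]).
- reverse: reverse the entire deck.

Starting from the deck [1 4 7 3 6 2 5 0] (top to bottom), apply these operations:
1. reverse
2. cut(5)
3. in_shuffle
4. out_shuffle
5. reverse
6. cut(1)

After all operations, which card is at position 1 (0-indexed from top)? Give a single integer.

Answer: 3

Derivation:
After op 1 (reverse): [0 5 2 6 3 7 4 1]
After op 2 (cut(5)): [7 4 1 0 5 2 6 3]
After op 3 (in_shuffle): [5 7 2 4 6 1 3 0]
After op 4 (out_shuffle): [5 6 7 1 2 3 4 0]
After op 5 (reverse): [0 4 3 2 1 7 6 5]
After op 6 (cut(1)): [4 3 2 1 7 6 5 0]
Position 1: card 3.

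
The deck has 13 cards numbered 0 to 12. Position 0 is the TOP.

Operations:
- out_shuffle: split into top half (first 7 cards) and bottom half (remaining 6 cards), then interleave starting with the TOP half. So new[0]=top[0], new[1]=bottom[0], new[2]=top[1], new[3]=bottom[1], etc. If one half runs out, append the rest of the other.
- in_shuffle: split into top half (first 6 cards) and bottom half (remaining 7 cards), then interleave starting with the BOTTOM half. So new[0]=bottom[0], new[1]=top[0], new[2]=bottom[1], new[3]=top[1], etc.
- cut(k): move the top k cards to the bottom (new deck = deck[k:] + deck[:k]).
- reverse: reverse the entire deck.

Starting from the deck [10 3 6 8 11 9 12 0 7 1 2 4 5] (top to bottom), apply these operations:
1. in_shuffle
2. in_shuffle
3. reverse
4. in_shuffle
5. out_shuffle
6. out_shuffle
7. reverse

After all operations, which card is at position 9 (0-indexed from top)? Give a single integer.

After op 1 (in_shuffle): [12 10 0 3 7 6 1 8 2 11 4 9 5]
After op 2 (in_shuffle): [1 12 8 10 2 0 11 3 4 7 9 6 5]
After op 3 (reverse): [5 6 9 7 4 3 11 0 2 10 8 12 1]
After op 4 (in_shuffle): [11 5 0 6 2 9 10 7 8 4 12 3 1]
After op 5 (out_shuffle): [11 7 5 8 0 4 6 12 2 3 9 1 10]
After op 6 (out_shuffle): [11 12 7 2 5 3 8 9 0 1 4 10 6]
After op 7 (reverse): [6 10 4 1 0 9 8 3 5 2 7 12 11]
Position 9: card 2.

Answer: 2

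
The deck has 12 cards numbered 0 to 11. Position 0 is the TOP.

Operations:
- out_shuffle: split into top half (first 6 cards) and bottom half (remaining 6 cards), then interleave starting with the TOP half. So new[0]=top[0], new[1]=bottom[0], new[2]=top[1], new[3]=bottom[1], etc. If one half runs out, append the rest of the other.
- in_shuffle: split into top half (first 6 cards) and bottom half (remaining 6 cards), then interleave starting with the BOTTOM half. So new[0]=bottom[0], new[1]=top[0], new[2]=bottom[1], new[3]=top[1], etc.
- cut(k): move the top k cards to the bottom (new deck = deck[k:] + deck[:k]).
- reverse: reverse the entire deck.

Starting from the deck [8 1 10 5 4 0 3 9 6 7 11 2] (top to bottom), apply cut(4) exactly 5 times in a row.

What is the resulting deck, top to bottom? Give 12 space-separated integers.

Answer: 6 7 11 2 8 1 10 5 4 0 3 9

Derivation:
After op 1 (cut(4)): [4 0 3 9 6 7 11 2 8 1 10 5]
After op 2 (cut(4)): [6 7 11 2 8 1 10 5 4 0 3 9]
After op 3 (cut(4)): [8 1 10 5 4 0 3 9 6 7 11 2]
After op 4 (cut(4)): [4 0 3 9 6 7 11 2 8 1 10 5]
After op 5 (cut(4)): [6 7 11 2 8 1 10 5 4 0 3 9]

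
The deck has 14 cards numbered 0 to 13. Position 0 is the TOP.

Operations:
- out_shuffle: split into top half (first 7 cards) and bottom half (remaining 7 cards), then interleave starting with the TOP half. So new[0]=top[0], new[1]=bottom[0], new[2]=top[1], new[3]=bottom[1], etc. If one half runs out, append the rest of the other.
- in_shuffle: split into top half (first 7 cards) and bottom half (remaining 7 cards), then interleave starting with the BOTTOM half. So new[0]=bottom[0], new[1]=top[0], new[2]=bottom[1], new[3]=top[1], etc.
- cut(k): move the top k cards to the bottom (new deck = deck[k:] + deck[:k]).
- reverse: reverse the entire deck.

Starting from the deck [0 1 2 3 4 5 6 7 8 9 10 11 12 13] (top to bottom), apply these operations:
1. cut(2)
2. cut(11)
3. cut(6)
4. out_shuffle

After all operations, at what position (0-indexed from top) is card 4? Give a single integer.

After op 1 (cut(2)): [2 3 4 5 6 7 8 9 10 11 12 13 0 1]
After op 2 (cut(11)): [13 0 1 2 3 4 5 6 7 8 9 10 11 12]
After op 3 (cut(6)): [5 6 7 8 9 10 11 12 13 0 1 2 3 4]
After op 4 (out_shuffle): [5 12 6 13 7 0 8 1 9 2 10 3 11 4]
Card 4 is at position 13.

Answer: 13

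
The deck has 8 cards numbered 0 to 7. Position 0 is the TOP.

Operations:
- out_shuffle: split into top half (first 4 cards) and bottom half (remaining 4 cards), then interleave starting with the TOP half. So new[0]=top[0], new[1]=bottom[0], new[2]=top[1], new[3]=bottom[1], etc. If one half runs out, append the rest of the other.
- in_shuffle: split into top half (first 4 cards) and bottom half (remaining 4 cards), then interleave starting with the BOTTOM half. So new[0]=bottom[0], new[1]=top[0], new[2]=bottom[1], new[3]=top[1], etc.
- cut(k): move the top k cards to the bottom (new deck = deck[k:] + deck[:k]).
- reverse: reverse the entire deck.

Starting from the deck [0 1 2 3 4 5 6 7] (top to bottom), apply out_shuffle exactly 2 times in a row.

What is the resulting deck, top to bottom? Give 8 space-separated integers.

After op 1 (out_shuffle): [0 4 1 5 2 6 3 7]
After op 2 (out_shuffle): [0 2 4 6 1 3 5 7]

Answer: 0 2 4 6 1 3 5 7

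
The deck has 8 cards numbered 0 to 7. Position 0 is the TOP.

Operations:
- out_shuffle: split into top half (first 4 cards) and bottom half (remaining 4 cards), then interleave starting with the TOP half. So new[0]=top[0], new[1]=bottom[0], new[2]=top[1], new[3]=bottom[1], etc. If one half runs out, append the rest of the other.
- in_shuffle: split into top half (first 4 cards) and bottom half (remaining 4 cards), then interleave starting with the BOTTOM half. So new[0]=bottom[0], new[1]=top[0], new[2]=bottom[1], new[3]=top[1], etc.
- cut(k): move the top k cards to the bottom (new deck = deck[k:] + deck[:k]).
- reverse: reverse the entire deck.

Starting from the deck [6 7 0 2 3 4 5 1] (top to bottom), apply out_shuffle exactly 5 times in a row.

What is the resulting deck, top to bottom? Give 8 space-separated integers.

Answer: 6 0 3 5 7 2 4 1

Derivation:
After op 1 (out_shuffle): [6 3 7 4 0 5 2 1]
After op 2 (out_shuffle): [6 0 3 5 7 2 4 1]
After op 3 (out_shuffle): [6 7 0 2 3 4 5 1]
After op 4 (out_shuffle): [6 3 7 4 0 5 2 1]
After op 5 (out_shuffle): [6 0 3 5 7 2 4 1]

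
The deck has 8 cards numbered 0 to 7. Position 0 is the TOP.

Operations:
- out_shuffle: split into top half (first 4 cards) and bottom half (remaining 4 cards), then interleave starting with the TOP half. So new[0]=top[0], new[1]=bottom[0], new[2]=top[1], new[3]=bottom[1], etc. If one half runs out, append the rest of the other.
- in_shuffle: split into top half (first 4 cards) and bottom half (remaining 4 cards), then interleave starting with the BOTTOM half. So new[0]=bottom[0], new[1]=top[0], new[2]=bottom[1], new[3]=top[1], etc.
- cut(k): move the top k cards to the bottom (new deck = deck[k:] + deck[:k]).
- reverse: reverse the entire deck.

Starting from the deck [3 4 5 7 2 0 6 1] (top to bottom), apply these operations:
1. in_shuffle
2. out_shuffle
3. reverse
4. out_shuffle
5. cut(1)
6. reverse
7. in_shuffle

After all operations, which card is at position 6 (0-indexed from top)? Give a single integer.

After op 1 (in_shuffle): [2 3 0 4 6 5 1 7]
After op 2 (out_shuffle): [2 6 3 5 0 1 4 7]
After op 3 (reverse): [7 4 1 0 5 3 6 2]
After op 4 (out_shuffle): [7 5 4 3 1 6 0 2]
After op 5 (cut(1)): [5 4 3 1 6 0 2 7]
After op 6 (reverse): [7 2 0 6 1 3 4 5]
After op 7 (in_shuffle): [1 7 3 2 4 0 5 6]
Position 6: card 5.

Answer: 5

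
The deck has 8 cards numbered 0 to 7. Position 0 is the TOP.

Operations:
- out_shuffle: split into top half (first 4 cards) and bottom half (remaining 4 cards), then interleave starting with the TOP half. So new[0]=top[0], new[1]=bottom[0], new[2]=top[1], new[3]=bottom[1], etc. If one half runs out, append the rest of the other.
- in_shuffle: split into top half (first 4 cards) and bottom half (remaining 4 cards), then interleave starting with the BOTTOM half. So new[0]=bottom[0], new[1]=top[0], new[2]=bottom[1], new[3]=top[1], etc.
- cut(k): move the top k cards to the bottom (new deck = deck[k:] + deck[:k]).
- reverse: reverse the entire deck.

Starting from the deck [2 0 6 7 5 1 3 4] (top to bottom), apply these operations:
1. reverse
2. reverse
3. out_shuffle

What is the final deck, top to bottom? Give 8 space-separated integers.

After op 1 (reverse): [4 3 1 5 7 6 0 2]
After op 2 (reverse): [2 0 6 7 5 1 3 4]
After op 3 (out_shuffle): [2 5 0 1 6 3 7 4]

Answer: 2 5 0 1 6 3 7 4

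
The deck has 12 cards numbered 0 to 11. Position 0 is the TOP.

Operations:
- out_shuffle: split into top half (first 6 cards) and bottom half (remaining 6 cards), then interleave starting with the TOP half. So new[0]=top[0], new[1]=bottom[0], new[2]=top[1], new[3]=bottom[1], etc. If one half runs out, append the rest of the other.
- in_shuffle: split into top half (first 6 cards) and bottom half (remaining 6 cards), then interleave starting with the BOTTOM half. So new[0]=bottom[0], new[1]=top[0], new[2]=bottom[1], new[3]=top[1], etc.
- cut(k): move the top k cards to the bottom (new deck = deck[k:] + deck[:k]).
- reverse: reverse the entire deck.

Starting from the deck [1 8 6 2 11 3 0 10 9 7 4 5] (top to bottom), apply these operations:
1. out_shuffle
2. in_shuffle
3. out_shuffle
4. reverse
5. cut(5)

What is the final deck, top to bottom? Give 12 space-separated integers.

After op 1 (out_shuffle): [1 0 8 10 6 9 2 7 11 4 3 5]
After op 2 (in_shuffle): [2 1 7 0 11 8 4 10 3 6 5 9]
After op 3 (out_shuffle): [2 4 1 10 7 3 0 6 11 5 8 9]
After op 4 (reverse): [9 8 5 11 6 0 3 7 10 1 4 2]
After op 5 (cut(5)): [0 3 7 10 1 4 2 9 8 5 11 6]

Answer: 0 3 7 10 1 4 2 9 8 5 11 6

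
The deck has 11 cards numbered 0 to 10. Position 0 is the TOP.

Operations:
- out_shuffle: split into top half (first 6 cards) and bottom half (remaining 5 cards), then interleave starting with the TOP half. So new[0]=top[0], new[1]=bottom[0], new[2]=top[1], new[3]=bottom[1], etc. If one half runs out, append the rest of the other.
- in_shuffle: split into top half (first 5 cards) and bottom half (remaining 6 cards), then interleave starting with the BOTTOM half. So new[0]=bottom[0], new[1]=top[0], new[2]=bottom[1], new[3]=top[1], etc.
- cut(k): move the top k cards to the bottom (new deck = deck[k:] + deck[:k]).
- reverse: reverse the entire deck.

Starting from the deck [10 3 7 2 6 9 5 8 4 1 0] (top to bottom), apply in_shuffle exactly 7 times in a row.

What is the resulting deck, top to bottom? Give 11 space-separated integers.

After op 1 (in_shuffle): [9 10 5 3 8 7 4 2 1 6 0]
After op 2 (in_shuffle): [7 9 4 10 2 5 1 3 6 8 0]
After op 3 (in_shuffle): [5 7 1 9 3 4 6 10 8 2 0]
After op 4 (in_shuffle): [4 5 6 7 10 1 8 9 2 3 0]
After op 5 (in_shuffle): [1 4 8 5 9 6 2 7 3 10 0]
After op 6 (in_shuffle): [6 1 2 4 7 8 3 5 10 9 0]
After op 7 (in_shuffle): [8 6 3 1 5 2 10 4 9 7 0]

Answer: 8 6 3 1 5 2 10 4 9 7 0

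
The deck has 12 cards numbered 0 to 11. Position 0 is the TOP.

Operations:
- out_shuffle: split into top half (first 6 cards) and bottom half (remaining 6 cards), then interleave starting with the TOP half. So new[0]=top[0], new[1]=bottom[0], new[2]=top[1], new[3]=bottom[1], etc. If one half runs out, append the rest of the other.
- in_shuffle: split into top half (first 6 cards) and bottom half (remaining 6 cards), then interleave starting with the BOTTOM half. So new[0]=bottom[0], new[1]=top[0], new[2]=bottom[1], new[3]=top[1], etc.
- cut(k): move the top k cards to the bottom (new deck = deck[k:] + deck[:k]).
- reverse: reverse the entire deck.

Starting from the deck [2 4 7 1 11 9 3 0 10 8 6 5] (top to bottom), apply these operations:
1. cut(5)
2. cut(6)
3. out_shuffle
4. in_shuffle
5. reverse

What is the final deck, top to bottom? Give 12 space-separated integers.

Answer: 0 6 4 11 3 8 2 1 9 10 5 7

Derivation:
After op 1 (cut(5)): [9 3 0 10 8 6 5 2 4 7 1 11]
After op 2 (cut(6)): [5 2 4 7 1 11 9 3 0 10 8 6]
After op 3 (out_shuffle): [5 9 2 3 4 0 7 10 1 8 11 6]
After op 4 (in_shuffle): [7 5 10 9 1 2 8 3 11 4 6 0]
After op 5 (reverse): [0 6 4 11 3 8 2 1 9 10 5 7]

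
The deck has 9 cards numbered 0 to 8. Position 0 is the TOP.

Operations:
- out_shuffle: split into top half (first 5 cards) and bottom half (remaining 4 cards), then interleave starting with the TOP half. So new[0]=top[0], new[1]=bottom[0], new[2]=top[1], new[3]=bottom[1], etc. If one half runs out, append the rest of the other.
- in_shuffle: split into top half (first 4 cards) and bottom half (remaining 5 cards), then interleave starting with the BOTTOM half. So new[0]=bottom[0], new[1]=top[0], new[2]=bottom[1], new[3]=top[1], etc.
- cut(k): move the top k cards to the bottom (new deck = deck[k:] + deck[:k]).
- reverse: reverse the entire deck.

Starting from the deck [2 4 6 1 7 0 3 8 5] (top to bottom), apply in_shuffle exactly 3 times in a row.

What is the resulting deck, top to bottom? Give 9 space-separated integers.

After op 1 (in_shuffle): [7 2 0 4 3 6 8 1 5]
After op 2 (in_shuffle): [3 7 6 2 8 0 1 4 5]
After op 3 (in_shuffle): [8 3 0 7 1 6 4 2 5]

Answer: 8 3 0 7 1 6 4 2 5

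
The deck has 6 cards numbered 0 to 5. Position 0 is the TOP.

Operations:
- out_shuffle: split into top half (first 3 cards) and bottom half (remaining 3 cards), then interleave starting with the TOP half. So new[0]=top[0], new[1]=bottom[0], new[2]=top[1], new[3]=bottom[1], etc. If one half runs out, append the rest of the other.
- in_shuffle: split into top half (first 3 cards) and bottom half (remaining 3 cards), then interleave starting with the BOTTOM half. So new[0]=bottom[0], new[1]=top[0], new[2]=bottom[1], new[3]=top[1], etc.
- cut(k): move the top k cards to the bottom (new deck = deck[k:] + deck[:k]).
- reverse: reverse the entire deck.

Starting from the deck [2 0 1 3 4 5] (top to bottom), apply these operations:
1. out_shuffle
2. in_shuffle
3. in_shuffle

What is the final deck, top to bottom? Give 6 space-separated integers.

After op 1 (out_shuffle): [2 3 0 4 1 5]
After op 2 (in_shuffle): [4 2 1 3 5 0]
After op 3 (in_shuffle): [3 4 5 2 0 1]

Answer: 3 4 5 2 0 1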